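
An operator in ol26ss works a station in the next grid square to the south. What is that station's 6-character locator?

OL26sr

Latitude subsquare s = 18; −1 → 17 = r.
The longitude characters are unchanged.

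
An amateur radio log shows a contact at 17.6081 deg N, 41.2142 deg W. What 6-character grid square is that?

GK97jo

Offset from 180°W / 90°S: lon 138.7858°, lat 107.6081°.
Field: 138.7858/20 → 6 → G, 107.6081/10 → 10 → K; chars GK.
Square: 18.7858/2 → 9, 7.6081/1 → 7; chars 97.
Subsquare: 0.7858/0.0833333 → 9 → j, 0.6081/0.0416667 → 14 → o; chars jo.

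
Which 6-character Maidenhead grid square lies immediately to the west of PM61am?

PM51xm

Longitude subsquare a = 0; −1 → -1, wraps to 23 = x, carry into square.
Longitude square 6; −1 → 5.
The latitude characters are unchanged.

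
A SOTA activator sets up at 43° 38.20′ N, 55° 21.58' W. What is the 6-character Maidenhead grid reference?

Add 180° to longitude and 90° to latitude: 124.6403, 133.6367.
Field (20°×10°, letters A–R): 124.6403/20 → 6 → G, 133.6367/10 → 13 → N; chars GN.
Square (2°×1°, digits 0–9): 4.6403/2 → 2, 3.6367/1 → 3; chars 23.
Subsquare (5′×2.5′, letters a–x): 0.6403/0.0833333 → 7 → h, 0.6367/0.0416667 → 15 → p; chars hp.

GN23hp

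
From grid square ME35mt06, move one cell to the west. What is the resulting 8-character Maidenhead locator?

Longitude extended square 0; −1 → -1, wraps to 9, carry into subsquare.
Longitude subsquare m = 12; −1 → 11 = l.
The latitude characters are unchanged.

ME35lt96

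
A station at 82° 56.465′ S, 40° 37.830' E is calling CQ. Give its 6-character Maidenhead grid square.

LA07hb

Shift to the Maidenhead origin (180°W, 90°S): lon 220.6305, lat 7.0589.
Field (20°×10°, letters A–R): lon ⌊220.6305/20⌋ = 11 → L; lat ⌊7.0589/10⌋ = 0 → A.
Square (2°×1°, digits 0–9): lon ⌊0.6305/2⌋ = 0; lat ⌊7.0589/1⌋ = 7.
Subsquare (5′×2.5′, letters a–x): lon ⌊0.6305/0.0833333⌋ = 7 → h; lat ⌊0.0589/0.0416667⌋ = 1 → b.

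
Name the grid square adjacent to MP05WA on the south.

Latitude subsquare a = 0; −1 → -1, wraps to 23 = x, carry into square.
Latitude square 5; −1 → 4.
The longitude characters are unchanged.

MP04wx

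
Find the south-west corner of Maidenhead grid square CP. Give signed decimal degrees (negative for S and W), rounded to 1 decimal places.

Field C=2, P=15: +2·20° lon, +15·10° lat → SW at lon -140°, lat 60°.
latitude 60.0, longitude -140.0.

60.0, -140.0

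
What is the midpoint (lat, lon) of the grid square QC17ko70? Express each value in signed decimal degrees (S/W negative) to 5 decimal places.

Field Q=16, C=2: +16·20° lon, +2·10° lat → SW at lon 140°, lat -70°.
Square 1, 7: +1·2° lon, +7·1° lat → SW at lon 142°, lat -63°.
Subsquare k=10, o=14: +10·0.0833333° lon, +14·0.0416667° lat → SW at lon 142.833°, lat -62.4167°.
Extended square 7, 0: +7·0.00833333° lon, +0·0.00416667° lat → SW at lon 142.892°, lat -62.4167°.
Cell spans 0.00833333° lon × 0.00416667° lat. Centre is SW corner plus half of each.
latitude -62.41458, longitude 142.89583.

-62.41458, 142.89583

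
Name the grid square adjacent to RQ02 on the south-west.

QQ91

Longitude square 0; −1 → -1, wraps to 9, carry into field.
Longitude field R = 17; −1 → 16 = Q.
Latitude square 2; −1 → 1.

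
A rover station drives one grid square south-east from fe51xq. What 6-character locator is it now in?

FE61ap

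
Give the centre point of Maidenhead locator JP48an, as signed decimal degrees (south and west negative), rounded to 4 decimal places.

68.5625, 8.0417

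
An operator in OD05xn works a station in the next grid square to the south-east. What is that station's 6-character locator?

Longitude subsquare x = 23; +1 → 24, wraps to 0 = a, carry into square.
Longitude square 0; +1 → 1.
Latitude subsquare n = 13; −1 → 12 = m.

OD15am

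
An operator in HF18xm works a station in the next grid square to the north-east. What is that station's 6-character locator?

Longitude subsquare x = 23; +1 → 24, wraps to 0 = a, carry into square.
Longitude square 1; +1 → 2.
Latitude subsquare m = 12; +1 → 13 = n.

HF28an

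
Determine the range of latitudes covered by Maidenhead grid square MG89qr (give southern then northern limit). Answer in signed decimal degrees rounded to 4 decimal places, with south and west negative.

-20.2917, -20.2500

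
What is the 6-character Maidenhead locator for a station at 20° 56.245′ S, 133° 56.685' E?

PG69xb

Add 180° to longitude and 90° to latitude: 313.9447, 69.0626.
Field: 313.9447/20 → 15 → P, 69.0626/10 → 6 → G; chars PG.
Square: 13.9447/2 → 6, 9.0626/1 → 9; chars 69.
Subsquare: 1.9447/0.0833333 → 23 → x, 0.0626/0.0416667 → 1 → b; chars xb.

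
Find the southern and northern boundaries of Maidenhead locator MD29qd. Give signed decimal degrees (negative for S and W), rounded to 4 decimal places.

-50.8750, -50.8333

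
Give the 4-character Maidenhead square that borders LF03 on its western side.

KF93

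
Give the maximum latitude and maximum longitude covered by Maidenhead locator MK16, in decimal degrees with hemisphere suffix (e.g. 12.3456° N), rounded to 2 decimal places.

Field M=12, K=10: +12·20° lon, +10·10° lat → SW at lon 60°, lat 10°.
Square 1, 6: +1·2° lon, +6·1° lat → SW at lon 62°, lat 16°.
Cell spans 2° lon × 1° lat. NE corner is SW corner plus one full cell.
latitude 17.00° N, longitude 64.00° E.

17.00° N, 64.00° E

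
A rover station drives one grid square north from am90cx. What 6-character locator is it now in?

Latitude subsquare x = 23; +1 → 24, wraps to 0 = a, carry into square.
Latitude square 0; +1 → 1.
The longitude characters are unchanged.

AM91ca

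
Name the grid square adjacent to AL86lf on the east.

AL86mf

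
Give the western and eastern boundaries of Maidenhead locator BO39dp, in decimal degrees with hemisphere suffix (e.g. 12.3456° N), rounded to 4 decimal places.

Field B=1, O=14: +1·20° lon, +14·10° lat → SW at lon -160°, lat 50°.
Square 3, 9: +3·2° lon, +9·1° lat → SW at lon -154°, lat 59°.
Subsquare d=3, p=15: +3·0.0833333° lon, +15·0.0416667° lat → SW at lon -153.75°, lat 59.625°.
Cell spans 0.0833333° lon × 0.0416667° lat.
west 153.7500° W, east 153.6667° W.

153.7500° W, 153.6667° W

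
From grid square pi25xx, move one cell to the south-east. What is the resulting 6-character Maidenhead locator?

Longitude subsquare x = 23; +1 → 24, wraps to 0 = a, carry into square.
Longitude square 2; +1 → 3.
Latitude subsquare x = 23; −1 → 22 = w.

PI35aw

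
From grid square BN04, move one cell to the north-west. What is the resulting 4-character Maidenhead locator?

Longitude square 0; −1 → -1, wraps to 9, carry into field.
Longitude field B = 1; −1 → 0 = A.
Latitude square 4; +1 → 5.

AN95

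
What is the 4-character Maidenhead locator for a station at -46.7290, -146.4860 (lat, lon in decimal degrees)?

Shift to the Maidenhead origin (180°W, 90°S): lon 33.51, lat 43.27.
Field: 33.51/20 → 1 → B, 43.27/10 → 4 → E; chars BE.
Square: 13.51/2 → 6, 3.27/1 → 3; chars 63.

BE63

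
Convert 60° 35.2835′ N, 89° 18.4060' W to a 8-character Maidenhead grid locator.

EP50io31

Shift to the Maidenhead origin (180°W, 90°S): lon 90.69323, lat 150.58806.
Field: lon ⌊90.69323/20⌋ = 4 → E; lat ⌊150.58806/10⌋ = 15 → P.
Square: lon ⌊10.69323/2⌋ = 5; lat ⌊0.58806/1⌋ = 0.
Subsquare: lon ⌊0.69323/0.0833333⌋ = 8 → i; lat ⌊0.58806/0.0416667⌋ = 14 → o.
Extended square: lon ⌊0.02657/0.00833333⌋ = 3; lat ⌊0.00472/0.00416667⌋ = 1.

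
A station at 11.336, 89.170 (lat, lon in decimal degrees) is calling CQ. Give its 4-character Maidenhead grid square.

NK41

Shift to the Maidenhead origin (180°W, 90°S): lon 269.17, lat 101.34.
Field: 269.17/20 → 13 → N, 101.34/10 → 10 → K; chars NK.
Square: 9.17/2 → 4, 1.34/1 → 1; chars 41.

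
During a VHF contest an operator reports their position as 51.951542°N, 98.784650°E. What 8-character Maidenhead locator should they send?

Shift to the Maidenhead origin (180°W, 90°S): lon 278.78465, lat 141.95154.
Field: lon ⌊278.78465/20⌋ = 13 → N; lat ⌊141.95154/10⌋ = 14 → O.
Square: lon ⌊18.78465/2⌋ = 9; lat ⌊1.95154/1⌋ = 1.
Subsquare: lon ⌊0.78465/0.0833333⌋ = 9 → j; lat ⌊0.95154/0.0416667⌋ = 22 → w.
Extended square: lon ⌊0.03465/0.00833333⌋ = 4; lat ⌊0.03488/0.00416667⌋ = 8.

NO91jw48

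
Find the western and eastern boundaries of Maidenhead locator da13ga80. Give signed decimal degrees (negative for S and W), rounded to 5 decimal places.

Field D=3, A=0: +3·20° lon, +0·10° lat → SW at lon -120°, lat -90°.
Square 1, 3: +1·2° lon, +3·1° lat → SW at lon -118°, lat -87°.
Subsquare g=6, a=0: +6·0.0833333° lon, +0·0.0416667° lat → SW at lon -117.5°, lat -87°.
Extended square 8, 0: +8·0.00833333° lon, +0·0.00416667° lat → SW at lon -117.433°, lat -87°.
Cell spans 0.00833333° lon × 0.00416667° lat.
west -117.43333, east -117.42500.

-117.43333, -117.42500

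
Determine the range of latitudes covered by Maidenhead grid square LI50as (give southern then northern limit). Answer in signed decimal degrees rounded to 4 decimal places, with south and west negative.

-9.2500, -9.2083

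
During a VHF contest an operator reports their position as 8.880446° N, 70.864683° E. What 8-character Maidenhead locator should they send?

Shift to the Maidenhead origin (180°W, 90°S): lon 250.86468, lat 98.88045.
Field (20°×10°, letters A–R): lon ⌊250.86468/20⌋ = 12 → M; lat ⌊98.88045/10⌋ = 9 → J.
Square (2°×1°, digits 0–9): lon ⌊10.86468/2⌋ = 5; lat ⌊8.88045/1⌋ = 8.
Subsquare (5′×2.5′, letters a–x): lon ⌊0.86468/0.0833333⌋ = 10 → k; lat ⌊0.88045/0.0416667⌋ = 21 → v.
Extended square (30″×15″, digits 0–9): lon ⌊0.03135/0.00833333⌋ = 3; lat ⌊0.00545/0.00416667⌋ = 1.

MJ58kv31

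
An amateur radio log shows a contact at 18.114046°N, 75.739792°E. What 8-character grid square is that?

MK78uc87

Add 180° to longitude and 90° to latitude: 255.73979, 108.11405.
Field: 255.73979/20 → 12 → M, 108.11405/10 → 10 → K; chars MK.
Square: 15.73979/2 → 7, 8.11405/1 → 8; chars 78.
Subsquare: 1.73979/0.0833333 → 20 → u, 0.11405/0.0416667 → 2 → c; chars uc.
Extended square: 0.07313/0.00833333 → 8, 0.03071/0.00416667 → 7; chars 87.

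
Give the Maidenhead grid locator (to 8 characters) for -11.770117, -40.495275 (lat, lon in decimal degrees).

GH98sf05

Shift to the Maidenhead origin (180°W, 90°S): lon 139.50473, lat 78.22988.
Field: lon ⌊139.50473/20⌋ = 6 → G; lat ⌊78.22988/10⌋ = 7 → H.
Square: lon ⌊19.50473/2⌋ = 9; lat ⌊8.22988/1⌋ = 8.
Subsquare: lon ⌊1.50473/0.0833333⌋ = 18 → s; lat ⌊0.22988/0.0416667⌋ = 5 → f.
Extended square: lon ⌊0.00473/0.00833333⌋ = 0; lat ⌊0.02155/0.00416667⌋ = 5.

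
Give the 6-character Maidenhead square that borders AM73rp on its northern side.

Latitude subsquare p = 15; +1 → 16 = q.
The longitude characters are unchanged.

AM73rq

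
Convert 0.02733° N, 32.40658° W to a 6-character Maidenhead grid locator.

HJ30ta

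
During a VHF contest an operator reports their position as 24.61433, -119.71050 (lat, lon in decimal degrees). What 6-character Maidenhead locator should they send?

DL04do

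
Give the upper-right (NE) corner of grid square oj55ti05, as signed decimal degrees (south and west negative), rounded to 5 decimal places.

Field O=14, J=9: +14·20° lon, +9·10° lat → SW at lon 100°, lat 0°.
Square 5, 5: +5·2° lon, +5·1° lat → SW at lon 110°, lat 5°.
Subsquare t=19, i=8: +19·0.0833333° lon, +8·0.0416667° lat → SW at lon 111.583°, lat 5.33333°.
Extended square 0, 5: +0·0.00833333° lon, +5·0.00416667° lat → SW at lon 111.583°, lat 5.35417°.
Cell spans 0.00833333° lon × 0.00416667° lat. NE corner is SW corner plus one full cell.
latitude 5.35833, longitude 111.59167.

5.35833, 111.59167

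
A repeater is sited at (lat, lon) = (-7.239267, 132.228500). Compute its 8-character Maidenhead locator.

PI62cs72

Offset from 180°W / 90°S: lon 312.22850°, lat 82.76073°.
Field: 312.22850/20 → 15 → P, 82.76073/10 → 8 → I; chars PI.
Square: 12.22850/2 → 6, 2.76073/1 → 2; chars 62.
Subsquare: 0.22850/0.0833333 → 2 → c, 0.76073/0.0416667 → 18 → s; chars cs.
Extended square: 0.06183/0.00833333 → 7, 0.01073/0.00416667 → 2; chars 72.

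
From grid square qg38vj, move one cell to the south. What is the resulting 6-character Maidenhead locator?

Latitude subsquare j = 9; −1 → 8 = i.
The longitude characters are unchanged.

QG38vi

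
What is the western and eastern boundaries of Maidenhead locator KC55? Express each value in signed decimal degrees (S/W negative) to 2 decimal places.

30.00, 32.00

Field K=10, C=2: +10·20° lon, +2·10° lat → SW at lon 20°, lat -70°.
Square 5, 5: +5·2° lon, +5·1° lat → SW at lon 30°, lat -65°.
Cell spans 2° lon × 1° lat.
west 30.00, east 32.00.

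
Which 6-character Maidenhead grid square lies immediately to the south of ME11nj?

ME11ni

Latitude subsquare j = 9; −1 → 8 = i.
The longitude characters are unchanged.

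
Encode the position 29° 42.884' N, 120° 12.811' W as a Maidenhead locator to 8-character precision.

Offset from 180°W / 90°S: lon 59.78648°, lat 119.71473°.
Field: lon ⌊59.78648/20⌋ = 2 → C; lat ⌊119.71473/10⌋ = 11 → L.
Square: lon ⌊19.78648/2⌋ = 9; lat ⌊9.71473/1⌋ = 9.
Subsquare: lon ⌊1.78648/0.0833333⌋ = 21 → v; lat ⌊0.71473/0.0416667⌋ = 17 → r.
Extended square: lon ⌊0.03648/0.00833333⌋ = 4; lat ⌊0.00640/0.00416667⌋ = 1.

CL99vr41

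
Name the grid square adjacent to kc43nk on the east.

Longitude subsquare n = 13; +1 → 14 = o.
The latitude characters are unchanged.

KC43ok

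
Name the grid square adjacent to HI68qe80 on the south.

Latitude extended square 0; −1 → -1, wraps to 9, carry into subsquare.
Latitude subsquare e = 4; −1 → 3 = d.
The longitude characters are unchanged.

HI68qd89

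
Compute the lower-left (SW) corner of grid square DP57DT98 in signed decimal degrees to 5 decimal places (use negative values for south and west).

Field D=3, P=15: +3·20° lon, +15·10° lat → SW at lon -120°, lat 60°.
Square 5, 7: +5·2° lon, +7·1° lat → SW at lon -110°, lat 67°.
Subsquare d=3, t=19: +3·0.0833333° lon, +19·0.0416667° lat → SW at lon -109.75°, lat 67.7917°.
Extended square 9, 8: +9·0.00833333° lon, +8·0.00416667° lat → SW at lon -109.675°, lat 67.825°.
latitude 67.82500, longitude -109.67500.

67.82500, -109.67500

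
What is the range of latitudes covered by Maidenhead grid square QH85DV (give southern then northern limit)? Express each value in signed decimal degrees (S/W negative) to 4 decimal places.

-14.1250, -14.0833

Field Q=16, H=7: +16·20° lon, +7·10° lat → SW at lon 140°, lat -20°.
Square 8, 5: +8·2° lon, +5·1° lat → SW at lon 156°, lat -15°.
Subsquare d=3, v=21: +3·0.0833333° lon, +21·0.0416667° lat → SW at lon 156.25°, lat -14.125°.
Cell spans 0.0833333° lon × 0.0416667° lat.
south -14.1250, north -14.0833.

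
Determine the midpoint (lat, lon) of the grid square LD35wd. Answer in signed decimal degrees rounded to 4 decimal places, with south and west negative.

Field L=11, D=3: +11·20° lon, +3·10° lat → SW at lon 40°, lat -60°.
Square 3, 5: +3·2° lon, +5·1° lat → SW at lon 46°, lat -55°.
Subsquare w=22, d=3: +22·0.0833333° lon, +3·0.0416667° lat → SW at lon 47.8333°, lat -54.875°.
Cell spans 0.0833333° lon × 0.0416667° lat. Centre is SW corner plus half of each.
latitude -54.8542, longitude 47.8750.

-54.8542, 47.8750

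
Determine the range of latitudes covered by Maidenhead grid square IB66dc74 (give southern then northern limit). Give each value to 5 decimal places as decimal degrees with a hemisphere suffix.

73.90000° S, 73.89583° S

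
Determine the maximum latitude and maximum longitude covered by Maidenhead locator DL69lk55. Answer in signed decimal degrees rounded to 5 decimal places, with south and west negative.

Field D=3, L=11: +3·20° lon, +11·10° lat → SW at lon -120°, lat 20°.
Square 6, 9: +6·2° lon, +9·1° lat → SW at lon -108°, lat 29°.
Subsquare l=11, k=10: +11·0.0833333° lon, +10·0.0416667° lat → SW at lon -107.083°, lat 29.4167°.
Extended square 5, 5: +5·0.00833333° lon, +5·0.00416667° lat → SW at lon -107.042°, lat 29.4375°.
Cell spans 0.00833333° lon × 0.00416667° lat. NE corner is SW corner plus one full cell.
latitude 29.44167, longitude -107.03333.

29.44167, -107.03333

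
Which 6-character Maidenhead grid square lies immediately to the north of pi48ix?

PI49ia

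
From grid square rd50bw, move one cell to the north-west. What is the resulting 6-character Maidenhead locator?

Longitude subsquare b = 1; −1 → 0 = a.
Latitude subsquare w = 22; +1 → 23 = x.

RD50ax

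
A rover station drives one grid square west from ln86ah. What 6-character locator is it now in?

Longitude subsquare a = 0; −1 → -1, wraps to 23 = x, carry into square.
Longitude square 8; −1 → 7.
The latitude characters are unchanged.

LN76xh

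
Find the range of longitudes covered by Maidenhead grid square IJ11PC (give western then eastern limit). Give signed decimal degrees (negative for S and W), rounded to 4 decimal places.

-16.7500, -16.6667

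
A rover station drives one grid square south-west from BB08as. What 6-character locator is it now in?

AB98xr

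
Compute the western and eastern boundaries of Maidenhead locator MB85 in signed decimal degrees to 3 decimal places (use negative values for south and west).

Field M=12, B=1: +12·20° lon, +1·10° lat → SW at lon 60°, lat -80°.
Square 8, 5: +8·2° lon, +5·1° lat → SW at lon 76°, lat -75°.
Cell spans 2° lon × 1° lat.
west 76.000, east 78.000.

76.000, 78.000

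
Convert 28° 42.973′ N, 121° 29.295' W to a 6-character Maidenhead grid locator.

CL98gr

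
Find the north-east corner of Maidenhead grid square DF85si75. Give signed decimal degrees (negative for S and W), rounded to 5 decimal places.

Field D=3, F=5: +3·20° lon, +5·10° lat → SW at lon -120°, lat -40°.
Square 8, 5: +8·2° lon, +5·1° lat → SW at lon -104°, lat -35°.
Subsquare s=18, i=8: +18·0.0833333° lon, +8·0.0416667° lat → SW at lon -102.5°, lat -34.6667°.
Extended square 7, 5: +7·0.00833333° lon, +5·0.00416667° lat → SW at lon -102.442°, lat -34.6458°.
Cell spans 0.00833333° lon × 0.00416667° lat. NE corner is SW corner plus one full cell.
latitude -34.64167, longitude -102.43333.

-34.64167, -102.43333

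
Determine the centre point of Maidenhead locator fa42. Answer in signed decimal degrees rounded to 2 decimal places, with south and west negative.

-87.50, -71.00

Field F=5, A=0: +5·20° lon, +0·10° lat → SW at lon -80°, lat -90°.
Square 4, 2: +4·2° lon, +2·1° lat → SW at lon -72°, lat -88°.
Cell spans 2° lon × 1° lat. Centre is SW corner plus half of each.
latitude -87.50, longitude -71.00.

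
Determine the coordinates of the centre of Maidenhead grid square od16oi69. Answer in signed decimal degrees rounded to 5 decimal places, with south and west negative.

Field O=14, D=3: +14·20° lon, +3·10° lat → SW at lon 100°, lat -60°.
Square 1, 6: +1·2° lon, +6·1° lat → SW at lon 102°, lat -54°.
Subsquare o=14, i=8: +14·0.0833333° lon, +8·0.0416667° lat → SW at lon 103.167°, lat -53.6667°.
Extended square 6, 9: +6·0.00833333° lon, +9·0.00416667° lat → SW at lon 103.217°, lat -53.6292°.
Cell spans 0.00833333° lon × 0.00416667° lat. Centre is SW corner plus half of each.
latitude -53.62708, longitude 103.22083.

-53.62708, 103.22083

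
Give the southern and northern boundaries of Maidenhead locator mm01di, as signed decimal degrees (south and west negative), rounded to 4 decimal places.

31.3333, 31.3750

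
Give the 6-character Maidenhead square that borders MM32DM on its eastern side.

Longitude subsquare d = 3; +1 → 4 = e.
The latitude characters are unchanged.

MM32em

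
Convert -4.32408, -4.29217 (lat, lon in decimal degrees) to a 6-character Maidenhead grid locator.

Shift to the Maidenhead origin (180°W, 90°S): lon 175.7078, lat 85.6759.
Field: lon ⌊175.7078/20⌋ = 8 → I; lat ⌊85.6759/10⌋ = 8 → I.
Square: lon ⌊15.7078/2⌋ = 7; lat ⌊5.6759/1⌋ = 5.
Subsquare: lon ⌊1.7078/0.0833333⌋ = 20 → u; lat ⌊0.6759/0.0416667⌋ = 16 → q.

II75uq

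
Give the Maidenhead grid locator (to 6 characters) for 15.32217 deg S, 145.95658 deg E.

Offset from 180°W / 90°S: lon 325.9566°, lat 74.6778°.
Field: 325.9566/20 → 16 → Q, 74.6778/10 → 7 → H; chars QH.
Square: 5.9566/2 → 2, 4.6778/1 → 4; chars 24.
Subsquare: 1.9566/0.0833333 → 23 → x, 0.6778/0.0416667 → 16 → q; chars xq.

QH24xq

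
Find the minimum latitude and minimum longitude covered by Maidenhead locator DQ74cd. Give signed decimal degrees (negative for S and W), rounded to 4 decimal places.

74.1250, -105.8333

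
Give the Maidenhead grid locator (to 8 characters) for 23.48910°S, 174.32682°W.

AG26um02

Offset from 180°W / 90°S: lon 5.67318°, lat 66.51090°.
Field (20°×10°, letters A–R): lon ⌊5.67318/20⌋ = 0 → A; lat ⌊66.51090/10⌋ = 6 → G.
Square (2°×1°, digits 0–9): lon ⌊5.67318/2⌋ = 2; lat ⌊6.51090/1⌋ = 6.
Subsquare (5′×2.5′, letters a–x): lon ⌊1.67318/0.0833333⌋ = 20 → u; lat ⌊0.51090/0.0416667⌋ = 12 → m.
Extended square (30″×15″, digits 0–9): lon ⌊0.00651/0.00833333⌋ = 0; lat ⌊0.01090/0.00416667⌋ = 2.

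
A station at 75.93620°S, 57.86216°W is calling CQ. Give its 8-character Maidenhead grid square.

GB14bb65

Add 180° to longitude and 90° to latitude: 122.13784, 14.06380.
Field: 122.13784/20 → 6 → G, 14.06380/10 → 1 → B; chars GB.
Square: 2.13784/2 → 1, 4.06380/1 → 4; chars 14.
Subsquare: 0.13784/0.0833333 → 1 → b, 0.06380/0.0416667 → 1 → b; chars bb.
Extended square: 0.05451/0.00833333 → 6, 0.02213/0.00416667 → 5; chars 65.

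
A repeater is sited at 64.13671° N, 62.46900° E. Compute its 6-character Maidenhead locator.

Add 180° to longitude and 90° to latitude: 242.4690, 154.1367.
Field: lon ⌊242.4690/20⌋ = 12 → M; lat ⌊154.1367/10⌋ = 15 → P.
Square: lon ⌊2.4690/2⌋ = 1; lat ⌊4.1367/1⌋ = 4.
Subsquare: lon ⌊0.4690/0.0833333⌋ = 5 → f; lat ⌊0.1367/0.0416667⌋ = 3 → d.

MP14fd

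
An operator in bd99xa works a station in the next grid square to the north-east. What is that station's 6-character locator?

CD09ab

Longitude subsquare x = 23; +1 → 24, wraps to 0 = a, carry into square.
Longitude square 9; +1 → 10, wraps to 0, carry into field.
Longitude field B = 1; +1 → 2 = C.
Latitude subsquare a = 0; +1 → 1 = b.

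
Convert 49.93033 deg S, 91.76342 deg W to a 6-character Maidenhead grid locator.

EE40cb

Shift to the Maidenhead origin (180°W, 90°S): lon 88.2366, lat 40.0697.
Field: lon ⌊88.2366/20⌋ = 4 → E; lat ⌊40.0697/10⌋ = 4 → E.
Square: lon ⌊8.2366/2⌋ = 4; lat ⌊0.0697/1⌋ = 0.
Subsquare: lon ⌊0.2366/0.0833333⌋ = 2 → c; lat ⌊0.0697/0.0416667⌋ = 1 → b.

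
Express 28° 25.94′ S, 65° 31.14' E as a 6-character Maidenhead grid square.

MG21sn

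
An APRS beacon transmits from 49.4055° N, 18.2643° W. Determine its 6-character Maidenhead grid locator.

IN09uj

Offset from 180°W / 90°S: lon 161.7357°, lat 139.4055°.
Field (20°×10°, letters A–R): 161.7357/20 → 8 → I, 139.4055/10 → 13 → N; chars IN.
Square (2°×1°, digits 0–9): 1.7357/2 → 0, 9.4055/1 → 9; chars 09.
Subsquare (5′×2.5′, letters a–x): 1.7357/0.0833333 → 20 → u, 0.4055/0.0416667 → 9 → j; chars uj.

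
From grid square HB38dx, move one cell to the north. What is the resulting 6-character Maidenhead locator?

Latitude subsquare x = 23; +1 → 24, wraps to 0 = a, carry into square.
Latitude square 8; +1 → 9.
The longitude characters are unchanged.

HB39da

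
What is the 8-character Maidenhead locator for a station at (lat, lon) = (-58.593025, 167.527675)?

RD31sj37

Add 180° to longitude and 90° to latitude: 347.52767, 31.40698.
Field: lon ⌊347.52767/20⌋ = 17 → R; lat ⌊31.40698/10⌋ = 3 → D.
Square: lon ⌊7.52767/2⌋ = 3; lat ⌊1.40698/1⌋ = 1.
Subsquare: lon ⌊1.52767/0.0833333⌋ = 18 → s; lat ⌊0.40698/0.0416667⌋ = 9 → j.
Extended square: lon ⌊0.02767/0.00833333⌋ = 3; lat ⌊0.03198/0.00416667⌋ = 7.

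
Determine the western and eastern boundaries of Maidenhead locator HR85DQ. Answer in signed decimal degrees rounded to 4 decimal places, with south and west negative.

-23.7500, -23.6667

Field H=7, R=17: +7·20° lon, +17·10° lat → SW at lon -40°, lat 80°.
Square 8, 5: +8·2° lon, +5·1° lat → SW at lon -24°, lat 85°.
Subsquare d=3, q=16: +3·0.0833333° lon, +16·0.0416667° lat → SW at lon -23.75°, lat 85.6667°.
Cell spans 0.0833333° lon × 0.0416667° lat.
west -23.7500, east -23.6667.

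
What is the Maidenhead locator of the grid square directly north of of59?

OG50

Latitude square 9; +1 → 10, wraps to 0, carry into field.
Latitude field F = 5; +1 → 6 = G.
The longitude characters are unchanged.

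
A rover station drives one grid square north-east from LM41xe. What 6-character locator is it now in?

LM51af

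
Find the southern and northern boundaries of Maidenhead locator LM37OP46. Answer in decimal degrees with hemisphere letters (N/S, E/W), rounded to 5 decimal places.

37.65000° N, 37.65417° N

Field L=11, M=12: +11·20° lon, +12·10° lat → SW at lon 40°, lat 30°.
Square 3, 7: +3·2° lon, +7·1° lat → SW at lon 46°, lat 37°.
Subsquare o=14, p=15: +14·0.0833333° lon, +15·0.0416667° lat → SW at lon 47.1667°, lat 37.625°.
Extended square 4, 6: +4·0.00833333° lon, +6·0.00416667° lat → SW at lon 47.2°, lat 37.65°.
Cell spans 0.00833333° lon × 0.00416667° lat.
south 37.65000° N, north 37.65417° N.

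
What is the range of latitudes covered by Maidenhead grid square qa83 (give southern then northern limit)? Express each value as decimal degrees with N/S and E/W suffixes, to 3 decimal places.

87.000° S, 86.000° S

Field Q=16, A=0: +16·20° lon, +0·10° lat → SW at lon 140°, lat -90°.
Square 8, 3: +8·2° lon, +3·1° lat → SW at lon 156°, lat -87°.
Cell spans 2° lon × 1° lat.
south 87.000° S, north 86.000° S.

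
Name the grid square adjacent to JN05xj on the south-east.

Longitude subsquare x = 23; +1 → 24, wraps to 0 = a, carry into square.
Longitude square 0; +1 → 1.
Latitude subsquare j = 9; −1 → 8 = i.

JN15ai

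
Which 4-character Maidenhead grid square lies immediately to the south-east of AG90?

Longitude square 9; +1 → 10, wraps to 0, carry into field.
Longitude field A = 0; +1 → 1 = B.
Latitude square 0; −1 → -1, wraps to 9, carry into field.
Latitude field G = 6; −1 → 5 = F.

BF09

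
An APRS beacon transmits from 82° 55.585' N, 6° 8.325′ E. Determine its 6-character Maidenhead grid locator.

JR32bw

Shift to the Maidenhead origin (180°W, 90°S): lon 186.1387, lat 172.9264.
Field (20°×10°, letters A–R): 186.1387/20 → 9 → J, 172.9264/10 → 17 → R; chars JR.
Square (2°×1°, digits 0–9): 6.1387/2 → 3, 2.9264/1 → 2; chars 32.
Subsquare (5′×2.5′, letters a–x): 0.1387/0.0833333 → 1 → b, 0.9264/0.0416667 → 22 → w; chars bw.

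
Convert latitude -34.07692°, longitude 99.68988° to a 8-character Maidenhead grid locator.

Offset from 180°W / 90°S: lon 279.68988°, lat 55.92308°.
Field: 279.68988/20 → 13 → N, 55.92308/10 → 5 → F; chars NF.
Square: 19.68988/2 → 9, 5.92308/1 → 5; chars 95.
Subsquare: 1.68988/0.0833333 → 20 → u, 0.92308/0.0416667 → 22 → w; chars uw.
Extended square: 0.02321/0.00833333 → 2, 0.00641/0.00416667 → 1; chars 21.

NF95uw21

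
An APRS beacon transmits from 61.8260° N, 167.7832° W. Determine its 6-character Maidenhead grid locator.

Shift to the Maidenhead origin (180°W, 90°S): lon 12.2168, lat 151.8260.
Field (20°×10°, letters A–R): 12.2168/20 → 0 → A, 151.8260/10 → 15 → P; chars AP.
Square (2°×1°, digits 0–9): 12.2168/2 → 6, 1.8260/1 → 1; chars 61.
Subsquare (5′×2.5′, letters a–x): 0.2168/0.0833333 → 2 → c, 0.8260/0.0416667 → 19 → t; chars ct.

AP61ct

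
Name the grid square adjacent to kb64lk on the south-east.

KB64mj

Longitude subsquare l = 11; +1 → 12 = m.
Latitude subsquare k = 10; −1 → 9 = j.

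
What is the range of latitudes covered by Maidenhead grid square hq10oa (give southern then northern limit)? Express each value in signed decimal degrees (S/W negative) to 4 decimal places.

70.0000, 70.0417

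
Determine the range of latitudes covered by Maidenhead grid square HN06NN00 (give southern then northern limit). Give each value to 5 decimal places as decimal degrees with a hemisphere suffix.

Field H=7, N=13: +7·20° lon, +13·10° lat → SW at lon -40°, lat 40°.
Square 0, 6: +0·2° lon, +6·1° lat → SW at lon -40°, lat 46°.
Subsquare n=13, n=13: +13·0.0833333° lon, +13·0.0416667° lat → SW at lon -38.9167°, lat 46.5417°.
Extended square 0, 0: +0·0.00833333° lon, +0·0.00416667° lat → SW at lon -38.9167°, lat 46.5417°.
Cell spans 0.00833333° lon × 0.00416667° lat.
south 46.54167° N, north 46.54583° N.

46.54167° N, 46.54583° N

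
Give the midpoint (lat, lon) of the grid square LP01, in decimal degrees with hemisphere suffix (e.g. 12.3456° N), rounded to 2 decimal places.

61.50° N, 41.00° E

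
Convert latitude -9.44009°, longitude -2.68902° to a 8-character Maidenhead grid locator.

Offset from 180°W / 90°S: lon 177.31098°, lat 80.55991°.
Field (20°×10°, letters A–R): lon ⌊177.31098/20⌋ = 8 → I; lat ⌊80.55991/10⌋ = 8 → I.
Square (2°×1°, digits 0–9): lon ⌊17.31098/2⌋ = 8; lat ⌊0.55991/1⌋ = 0.
Subsquare (5′×2.5′, letters a–x): lon ⌊1.31098/0.0833333⌋ = 15 → p; lat ⌊0.55991/0.0416667⌋ = 13 → n.
Extended square (30″×15″, digits 0–9): lon ⌊0.06098/0.00833333⌋ = 7; lat ⌊0.01824/0.00416667⌋ = 4.

II80pn74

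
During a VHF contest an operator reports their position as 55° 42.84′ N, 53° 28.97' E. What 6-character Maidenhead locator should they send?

LO65rr

Offset from 180°W / 90°S: lon 233.4828°, lat 145.7140°.
Field: 233.4828/20 → 11 → L, 145.7140/10 → 14 → O; chars LO.
Square: 13.4828/2 → 6, 5.7140/1 → 5; chars 65.
Subsquare: 1.4828/0.0833333 → 17 → r, 0.7140/0.0416667 → 17 → r; chars rr.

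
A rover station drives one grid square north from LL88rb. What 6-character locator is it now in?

Latitude subsquare b = 1; +1 → 2 = c.
The longitude characters are unchanged.

LL88rc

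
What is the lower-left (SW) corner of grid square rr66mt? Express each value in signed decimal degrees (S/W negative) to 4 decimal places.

86.7917, 173.0000

Field R=17, R=17: +17·20° lon, +17·10° lat → SW at lon 160°, lat 80°.
Square 6, 6: +6·2° lon, +6·1° lat → SW at lon 172°, lat 86°.
Subsquare m=12, t=19: +12·0.0833333° lon, +19·0.0416667° lat → SW at lon 173°, lat 86.7917°.
latitude 86.7917, longitude 173.0000.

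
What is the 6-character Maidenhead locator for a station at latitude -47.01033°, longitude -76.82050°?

FE12ox

Add 180° to longitude and 90° to latitude: 103.1795, 42.9897.
Field (20°×10°, letters A–R): lon ⌊103.1795/20⌋ = 5 → F; lat ⌊42.9897/10⌋ = 4 → E.
Square (2°×1°, digits 0–9): lon ⌊3.1795/2⌋ = 1; lat ⌊2.9897/1⌋ = 2.
Subsquare (5′×2.5′, letters a–x): lon ⌊1.1795/0.0833333⌋ = 14 → o; lat ⌊0.9897/0.0416667⌋ = 23 → x.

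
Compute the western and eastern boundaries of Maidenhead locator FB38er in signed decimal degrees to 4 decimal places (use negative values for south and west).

Field F=5, B=1: +5·20° lon, +1·10° lat → SW at lon -80°, lat -80°.
Square 3, 8: +3·2° lon, +8·1° lat → SW at lon -74°, lat -72°.
Subsquare e=4, r=17: +4·0.0833333° lon, +17·0.0416667° lat → SW at lon -73.6667°, lat -71.2917°.
Cell spans 0.0833333° lon × 0.0416667° lat.
west -73.6667, east -73.5833.

-73.6667, -73.5833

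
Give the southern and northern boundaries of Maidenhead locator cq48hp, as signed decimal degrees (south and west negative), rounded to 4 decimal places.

Field C=2, Q=16: +2·20° lon, +16·10° lat → SW at lon -140°, lat 70°.
Square 4, 8: +4·2° lon, +8·1° lat → SW at lon -132°, lat 78°.
Subsquare h=7, p=15: +7·0.0833333° lon, +15·0.0416667° lat → SW at lon -131.417°, lat 78.625°.
Cell spans 0.0833333° lon × 0.0416667° lat.
south 78.6250, north 78.6667.

78.6250, 78.6667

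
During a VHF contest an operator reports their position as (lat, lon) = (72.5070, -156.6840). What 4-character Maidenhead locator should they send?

BQ12

Shift to the Maidenhead origin (180°W, 90°S): lon 23.32, lat 162.51.
Field: lon ⌊23.32/20⌋ = 1 → B; lat ⌊162.51/10⌋ = 16 → Q.
Square: lon ⌊3.32/2⌋ = 1; lat ⌊2.51/1⌋ = 2.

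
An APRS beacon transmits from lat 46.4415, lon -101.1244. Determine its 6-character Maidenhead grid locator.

Offset from 180°W / 90°S: lon 78.8756°, lat 136.4415°.
Field: 78.8756/20 → 3 → D, 136.4415/10 → 13 → N; chars DN.
Square: 18.8756/2 → 9, 6.4415/1 → 6; chars 96.
Subsquare: 0.8756/0.0833333 → 10 → k, 0.4415/0.0416667 → 10 → k; chars kk.

DN96kk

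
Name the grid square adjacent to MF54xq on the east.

Longitude subsquare x = 23; +1 → 24, wraps to 0 = a, carry into square.
Longitude square 5; +1 → 6.
The latitude characters are unchanged.

MF64aq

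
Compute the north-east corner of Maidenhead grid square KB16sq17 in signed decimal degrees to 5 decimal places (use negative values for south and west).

Field K=10, B=1: +10·20° lon, +1·10° lat → SW at lon 20°, lat -80°.
Square 1, 6: +1·2° lon, +6·1° lat → SW at lon 22°, lat -74°.
Subsquare s=18, q=16: +18·0.0833333° lon, +16·0.0416667° lat → SW at lon 23.5°, lat -73.3333°.
Extended square 1, 7: +1·0.00833333° lon, +7·0.00416667° lat → SW at lon 23.5083°, lat -73.3042°.
Cell spans 0.00833333° lon × 0.00416667° lat. NE corner is SW corner plus one full cell.
latitude -73.30000, longitude 23.51667.

-73.30000, 23.51667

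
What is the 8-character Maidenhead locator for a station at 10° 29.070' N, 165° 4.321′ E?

Shift to the Maidenhead origin (180°W, 90°S): lon 345.07202, lat 100.48450.
Field (20°×10°, letters A–R): 345.07202/20 → 17 → R, 100.48450/10 → 10 → K; chars RK.
Square (2°×1°, digits 0–9): 5.07202/2 → 2, 0.48450/1 → 0; chars 20.
Subsquare (5′×2.5′, letters a–x): 1.07202/0.0833333 → 12 → m, 0.48450/0.0416667 → 11 → l; chars ml.
Extended square (30″×15″, digits 0–9): 0.07202/0.00833333 → 8, 0.02617/0.00416667 → 6; chars 86.

RK20ml86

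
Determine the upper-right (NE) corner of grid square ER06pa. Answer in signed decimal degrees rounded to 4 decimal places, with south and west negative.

Field E=4, R=17: +4·20° lon, +17·10° lat → SW at lon -100°, lat 80°.
Square 0, 6: +0·2° lon, +6·1° lat → SW at lon -100°, lat 86°.
Subsquare p=15, a=0: +15·0.0833333° lon, +0·0.0416667° lat → SW at lon -98.75°, lat 86°.
Cell spans 0.0833333° lon × 0.0416667° lat. NE corner is SW corner plus one full cell.
latitude 86.0417, longitude -98.6667.

86.0417, -98.6667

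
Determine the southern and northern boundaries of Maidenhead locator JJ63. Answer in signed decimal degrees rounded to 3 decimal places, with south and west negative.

3.000, 4.000

Field J=9, J=9: +9·20° lon, +9·10° lat → SW at lon 0°, lat 0°.
Square 6, 3: +6·2° lon, +3·1° lat → SW at lon 12°, lat 3°.
Cell spans 2° lon × 1° lat.
south 3.000, north 4.000.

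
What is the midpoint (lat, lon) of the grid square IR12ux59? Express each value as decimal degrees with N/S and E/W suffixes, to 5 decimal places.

82.99792° N, 16.28750° W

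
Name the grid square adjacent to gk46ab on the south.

GK46aa

Latitude subsquare b = 1; −1 → 0 = a.
The longitude characters are unchanged.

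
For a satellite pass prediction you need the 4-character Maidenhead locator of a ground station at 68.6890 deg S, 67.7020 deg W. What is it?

Shift to the Maidenhead origin (180°W, 90°S): lon 112.30, lat 21.31.
Field: 112.30/20 → 5 → F, 21.31/10 → 2 → C; chars FC.
Square: 12.30/2 → 6, 1.31/1 → 1; chars 61.

FC61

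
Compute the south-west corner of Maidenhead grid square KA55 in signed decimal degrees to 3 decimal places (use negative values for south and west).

Field K=10, A=0: +10·20° lon, +0·10° lat → SW at lon 20°, lat -90°.
Square 5, 5: +5·2° lon, +5·1° lat → SW at lon 30°, lat -85°.
latitude -85.000, longitude 30.000.

-85.000, 30.000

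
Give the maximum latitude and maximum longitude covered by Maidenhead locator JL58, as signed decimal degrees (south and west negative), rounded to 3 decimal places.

29.000, 12.000

Field J=9, L=11: +9·20° lon, +11·10° lat → SW at lon 0°, lat 20°.
Square 5, 8: +5·2° lon, +8·1° lat → SW at lon 10°, lat 28°.
Cell spans 2° lon × 1° lat. NE corner is SW corner plus one full cell.
latitude 29.000, longitude 12.000.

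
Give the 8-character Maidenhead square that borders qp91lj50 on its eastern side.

Longitude extended square 5; +1 → 6.
The latitude characters are unchanged.

QP91lj60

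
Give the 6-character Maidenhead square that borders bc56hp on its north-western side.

Longitude subsquare h = 7; −1 → 6 = g.
Latitude subsquare p = 15; +1 → 16 = q.

BC56gq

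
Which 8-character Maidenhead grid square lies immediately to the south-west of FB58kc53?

Longitude extended square 5; −1 → 4.
Latitude extended square 3; −1 → 2.

FB58kc42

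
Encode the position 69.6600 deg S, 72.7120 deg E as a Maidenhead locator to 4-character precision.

MC60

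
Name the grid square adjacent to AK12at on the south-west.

Longitude subsquare a = 0; −1 → -1, wraps to 23 = x, carry into square.
Longitude square 1; −1 → 0.
Latitude subsquare t = 19; −1 → 18 = s.

AK02xs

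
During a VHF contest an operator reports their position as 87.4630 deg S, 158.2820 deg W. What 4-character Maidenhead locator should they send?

Add 180° to longitude and 90° to latitude: 21.72, 2.54.
Field: 21.72/20 → 1 → B, 2.54/10 → 0 → A; chars BA.
Square: 1.72/2 → 0, 2.54/1 → 2; chars 02.

BA02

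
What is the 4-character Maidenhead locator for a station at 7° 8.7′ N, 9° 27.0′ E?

Shift to the Maidenhead origin (180°W, 90°S): lon 189.45, lat 97.14.
Field: lon ⌊189.45/20⌋ = 9 → J; lat ⌊97.14/10⌋ = 9 → J.
Square: lon ⌊9.45/2⌋ = 4; lat ⌊7.14/1⌋ = 7.

JJ47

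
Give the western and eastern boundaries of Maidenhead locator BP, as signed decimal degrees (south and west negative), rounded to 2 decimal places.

-160.00, -140.00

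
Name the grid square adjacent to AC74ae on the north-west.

AC64xf

Longitude subsquare a = 0; −1 → -1, wraps to 23 = x, carry into square.
Longitude square 7; −1 → 6.
Latitude subsquare e = 4; +1 → 5 = f.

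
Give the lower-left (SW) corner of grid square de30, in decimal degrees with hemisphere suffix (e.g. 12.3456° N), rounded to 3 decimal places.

50.000° S, 114.000° W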